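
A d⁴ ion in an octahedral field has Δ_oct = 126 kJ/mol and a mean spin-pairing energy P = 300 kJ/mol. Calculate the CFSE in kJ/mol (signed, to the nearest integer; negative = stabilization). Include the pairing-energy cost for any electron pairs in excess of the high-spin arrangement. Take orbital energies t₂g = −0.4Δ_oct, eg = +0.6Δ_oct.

Δ_oct < P, so pairing is avoided: the ground state is high-spin.
That gives t₂g³ eg¹.
Orbital CFSE = -0.6Δ_oct = -0.6 × 126 = -76 kJ/mol.
High-spin has no excess pairs, so no pairing correction applies.

-76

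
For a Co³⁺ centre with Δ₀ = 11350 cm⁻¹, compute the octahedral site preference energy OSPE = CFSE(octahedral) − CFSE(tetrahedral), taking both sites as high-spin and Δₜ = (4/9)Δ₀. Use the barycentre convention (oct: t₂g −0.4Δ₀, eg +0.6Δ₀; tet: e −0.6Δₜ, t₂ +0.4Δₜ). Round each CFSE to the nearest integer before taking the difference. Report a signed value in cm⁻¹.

-1513

Co³⁺: group 9, so d-count = 9 − 3 = 6.
Octahedral high-spin t₂g⁴ eg²: CFSE = -0.4 × 11350 = -4540 cm⁻¹.
In a tetrahedral site the filling is e³ t₂³: CFSE(tet) = -0.6Δₜ = -0.6 × (4/9)(11350) = -3027 cm⁻¹.
Subtracting, OSPE = -4540 − (-3027) = -1513 cm⁻¹.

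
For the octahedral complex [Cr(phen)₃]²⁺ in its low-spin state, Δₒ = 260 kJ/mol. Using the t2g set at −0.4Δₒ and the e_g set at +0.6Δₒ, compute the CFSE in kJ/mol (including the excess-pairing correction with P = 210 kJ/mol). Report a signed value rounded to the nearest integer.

-206

phen is neutral, so the +2 overall charge sits on Cr: oxidation state +2.
Cr is in group 6, so Cr²⁺ is d⁴ (6 − 2 = 4).
Configuration: t2g^4 e_g^0.
CFSE(orbital) = 4×(-0.4Δₒ) + 0×(0.6Δₒ) = -1.6Δₒ; with Δₒ = 260 kJ/mol that is -416 kJ/mol.
High-spin d⁴ would be t2g^3 e_g^1 with 0 pairs; low-spin has 1, so 1 excess pair costs +1P = +210 kJ/mol.
Combining: -416 + 210 = -206 kJ/mol.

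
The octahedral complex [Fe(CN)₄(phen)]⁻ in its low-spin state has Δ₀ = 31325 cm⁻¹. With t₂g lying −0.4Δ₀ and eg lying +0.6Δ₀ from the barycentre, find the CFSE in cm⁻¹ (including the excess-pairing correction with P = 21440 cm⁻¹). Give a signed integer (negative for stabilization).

Ligand charges: 4×(-1) from CN⁻ and 1×(+0) from phen sum to -4; with overall charge -1, Fe is +3.
Fe is in group 8, so Fe³⁺ is d⁵ (8 − 3 = 5).
Electron filling gives t₂g⁵ eg⁰.
CFSE(orbital) = 5×(-0.4Δ₀) + 0×(0.6Δ₀) = -2.0Δ₀; with Δ₀ = 31325 cm⁻¹ that is -62650 cm⁻¹.
Pairing penalty: 2 pairs vs 0 in the high-spin reference → 2 extra × P = 42880 cm⁻¹.
Net CFSE = -62650 + 42880 = -19770 cm⁻¹.

-19770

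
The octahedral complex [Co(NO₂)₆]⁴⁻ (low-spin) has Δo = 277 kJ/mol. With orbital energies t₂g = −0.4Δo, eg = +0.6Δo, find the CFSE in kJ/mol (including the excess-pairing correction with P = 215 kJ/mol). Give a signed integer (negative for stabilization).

-284

Each NO₂⁻ contributes -1; 6 × (-1) = -6. With overall charge -4, Co is in the +2 oxidation state.
Co sits in group 9; removing 2 electrons leaves Co²⁺ with 9 − 2 = 7 d electrons.
Electron filling gives t₂g⁶ eg¹.
The orbital stabilization is -1.8Δo = -1.8 × 277 = -499 kJ/mol.
Relative to high-spin t₂g⁵ eg² (2 paired), the low-spin configuration has 1 additional pair, contributing +1 × 215 = +215 kJ/mol.
Overall CFSE = -499 + 215 = -284 kJ/mol.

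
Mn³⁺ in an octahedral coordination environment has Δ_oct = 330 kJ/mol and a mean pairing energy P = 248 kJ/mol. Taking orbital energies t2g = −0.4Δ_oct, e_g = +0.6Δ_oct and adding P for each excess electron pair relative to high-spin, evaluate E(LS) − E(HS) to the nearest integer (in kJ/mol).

-82

Mn sits in group 7; removing 3 electrons leaves Mn³⁺ with 7 − 3 = 4 d electrons.
High-spin: t2g^3 e_g^1, CFSE = -0.6Δ_oct = -198 kJ/mol.
For low-spin the configuration is t2g^4 e_g^0: orbital energy -1.6 × 330 = -528 kJ/mol, and 1 additional pair relative to high-spin adds 248 kJ/mol, giving -280 kJ/mol.
E(LS) − E(HS) = -280 − (-198) = -82 kJ/mol.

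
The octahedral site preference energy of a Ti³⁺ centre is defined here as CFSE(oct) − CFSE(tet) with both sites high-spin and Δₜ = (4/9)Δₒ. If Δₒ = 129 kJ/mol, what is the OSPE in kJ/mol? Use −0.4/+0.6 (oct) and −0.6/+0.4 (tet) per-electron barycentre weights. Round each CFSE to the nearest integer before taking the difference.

Ti is in group 4, so Ti³⁺ is d¹ (4 − 3 = 1).
In an octahedral site d¹ (HS) is t₂g¹ eg⁰, giving CFSE(oct) = -0.4Δₒ = -52 kJ/mol.
In a tetrahedral site the filling is e¹ t₂⁰: CFSE(tet) = -0.6Δₜ = -0.6 × (4/9)(129) = -34 kJ/mol.
Subtracting, OSPE = -52 − (-34) = -18 kJ/mol.

-18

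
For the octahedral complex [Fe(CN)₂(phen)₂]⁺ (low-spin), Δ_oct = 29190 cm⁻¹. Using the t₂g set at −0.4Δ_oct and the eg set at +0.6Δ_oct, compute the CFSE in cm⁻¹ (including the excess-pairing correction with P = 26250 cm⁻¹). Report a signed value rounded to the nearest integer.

-5880

Ligand charges: 2×(-1) from CN⁻ and 2×(+0) from phen sum to -2; with overall charge +1, Fe is +3.
Fe sits in group 8; removing 3 electrons leaves Fe³⁺ with 8 − 3 = 5 d electrons.
Electron filling gives t₂g⁵ eg⁰.
The orbital stabilization is -2.0Δ_oct = -2.0 × 29190 = -58380 cm⁻¹.
Pairing penalty: 2 pairs vs 0 in the high-spin reference → 2 extra × P = 52500 cm⁻¹.
Overall CFSE = -58380 + 52500 = -5880 cm⁻¹.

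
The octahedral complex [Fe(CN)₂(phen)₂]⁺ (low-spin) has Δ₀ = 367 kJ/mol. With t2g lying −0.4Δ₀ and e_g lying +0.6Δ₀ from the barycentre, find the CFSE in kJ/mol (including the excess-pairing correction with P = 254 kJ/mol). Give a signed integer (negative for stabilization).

-226

Ligand charges: 2×(-1) from CN⁻ and 2×(+0) from phen sum to -2; with overall charge +1, Fe is +3.
Fe is in group 8, so Fe³⁺ is d⁵ (8 − 3 = 5).
Configuration: t2g^5 e_g^0.
CFSE(orbital) = 5×(-0.4Δ₀) + 0×(0.6Δ₀) = -2.0Δ₀; with Δ₀ = 367 kJ/mol that is -734 kJ/mol.
Relative to high-spin t2g^3 e_g^2 (0 paired), the low-spin configuration has 2 additional pairs, contributing +2 × 254 = +508 kJ/mol.
Combining: -734 + 508 = -226 kJ/mol.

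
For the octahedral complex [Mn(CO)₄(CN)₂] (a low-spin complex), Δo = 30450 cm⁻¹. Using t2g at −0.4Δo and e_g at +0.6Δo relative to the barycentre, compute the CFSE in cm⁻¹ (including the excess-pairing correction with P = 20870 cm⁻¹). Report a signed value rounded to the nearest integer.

-19160

Ligand charges: 4×(+0) from CO and 2×(-1) from CN⁻ sum to -2; with overall charge +0, Mn is +2.
Mn²⁺: group 7, so d-count = 7 − 2 = 5.
Configuration: t2g^5 e_g^0.
Orbital CFSE = 5(-0.4) + 0(0.6) = -2.0Δo = -2.0 × 30450 = -60900 cm⁻¹.
Pairing penalty: 2 pairs vs 0 in the high-spin reference → 2 extra × P = 41740 cm⁻¹.
Combining: -60900 + 41740 = -19160 cm⁻¹.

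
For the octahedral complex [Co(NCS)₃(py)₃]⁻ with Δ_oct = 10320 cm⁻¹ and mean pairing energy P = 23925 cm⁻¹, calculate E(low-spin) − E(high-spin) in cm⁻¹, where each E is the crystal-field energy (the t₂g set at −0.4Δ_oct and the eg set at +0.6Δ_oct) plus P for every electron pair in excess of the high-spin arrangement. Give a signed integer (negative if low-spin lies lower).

13605

Ligand charges: 3×(-1) from NCS⁻ and 3×(+0) from py sum to -3; with overall charge -1, Co is +2.
Co²⁺: group 9, so d-count = 9 − 2 = 7.
In the high-spin limit (t₂g⁵ eg²) the orbital term is -0.8Δ_oct = -8256 cm⁻¹, with no excess pairing.
For low-spin the configuration is t₂g⁶ eg¹: orbital energy -1.8 × 10320 = -18576 cm⁻¹, and 1 additional pair relative to high-spin adds 23925 cm⁻¹, giving 5349 cm⁻¹.
E(LS) − E(HS) = 5349 − (-8256) = 13605 cm⁻¹.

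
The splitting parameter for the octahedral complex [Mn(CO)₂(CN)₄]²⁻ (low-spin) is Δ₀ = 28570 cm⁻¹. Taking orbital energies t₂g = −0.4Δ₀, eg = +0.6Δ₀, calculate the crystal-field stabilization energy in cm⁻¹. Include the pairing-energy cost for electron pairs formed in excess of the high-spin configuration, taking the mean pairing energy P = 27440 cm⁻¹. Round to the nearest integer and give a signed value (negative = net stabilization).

Ligand charges: 2×(+0) from CO and 4×(-1) from CN⁻ sum to -4; with overall charge -2, Mn is +2.
Mn sits in group 7; removing 2 electrons leaves Mn²⁺ with 7 − 2 = 5 d electrons.
The d⁵ electrons fill as t₂g⁵ eg⁰.
CFSE(orbital) = 5×(-0.4Δ₀) + 0×(0.6Δ₀) = -2.0Δ₀; with Δ₀ = 28570 cm⁻¹ that is -57140 cm⁻¹.
High-spin d⁵ would be t₂g³ eg² with 0 pairs; low-spin has 2, so 2 excess pairs cost +2P = +54880 cm⁻¹.
Overall CFSE = -57140 + 54880 = -2260 cm⁻¹.

-2260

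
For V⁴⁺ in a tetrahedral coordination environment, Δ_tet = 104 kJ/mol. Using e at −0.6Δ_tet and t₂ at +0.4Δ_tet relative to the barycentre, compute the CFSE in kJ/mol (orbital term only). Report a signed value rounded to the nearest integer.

-62

Group 5 minus oxidation state +4 gives a d¹ configuration for V⁴⁺.
Tetrahedral splitting is small, so the complex is high-spin.
Electron filling gives e¹ t₂⁰.
The orbital stabilization is -0.6Δ_tet = -0.6 × 104 = -62 kJ/mol.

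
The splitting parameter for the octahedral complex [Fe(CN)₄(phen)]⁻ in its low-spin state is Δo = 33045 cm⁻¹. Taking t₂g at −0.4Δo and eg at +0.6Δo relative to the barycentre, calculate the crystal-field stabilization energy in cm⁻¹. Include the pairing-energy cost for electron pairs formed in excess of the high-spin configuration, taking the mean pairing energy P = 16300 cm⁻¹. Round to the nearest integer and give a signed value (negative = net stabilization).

-33490

Ligand charges: 4×(-1) from CN⁻ and 1×(+0) from phen sum to -4; with overall charge -1, Fe is +3.
Fe is in group 8, so Fe³⁺ is d⁵ (8 − 3 = 5).
Electron filling gives t₂g⁵ eg⁰.
The orbital stabilization is -2.0Δo = -2.0 × 33045 = -66090 cm⁻¹.
High-spin d⁵ would be t₂g³ eg² with 0 pairs; low-spin has 2, so 2 excess pairs cost +2P = +32600 cm⁻¹.
Combining: -66090 + 32600 = -33490 cm⁻¹.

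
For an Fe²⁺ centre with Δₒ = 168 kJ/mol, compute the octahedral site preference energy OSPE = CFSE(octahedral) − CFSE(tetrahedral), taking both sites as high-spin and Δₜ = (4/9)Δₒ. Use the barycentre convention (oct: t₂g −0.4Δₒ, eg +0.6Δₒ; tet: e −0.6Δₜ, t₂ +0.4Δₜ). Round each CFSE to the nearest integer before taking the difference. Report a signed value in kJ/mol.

-22

Fe is in group 8, so Fe²⁺ is d⁶ (8 − 2 = 6).
Octahedral high-spin t₂g⁴ eg²: CFSE = -0.4 × 168 = -67 kJ/mol.
Tetrahedral: e³ t₂³, CFSE = 3(−0.6) + 3(+0.4) = -0.6Δₜ = -0.6 × (4/9) × 168 = -45 kJ/mol.
Subtracting, OSPE = -67 − (-45) = -22 kJ/mol.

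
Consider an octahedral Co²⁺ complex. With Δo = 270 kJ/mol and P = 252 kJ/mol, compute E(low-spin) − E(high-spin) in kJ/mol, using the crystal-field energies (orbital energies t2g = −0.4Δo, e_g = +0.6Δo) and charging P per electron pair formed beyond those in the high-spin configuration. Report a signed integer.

-18

Co²⁺: group 9, so d-count = 9 − 2 = 7.
High-spin d⁷ fills as t2g^5 e_g^2 with CFSE 5(−0.4) + 2(+0.6) = -0.8Δo = -216 kJ/mol.
For low-spin the configuration is t2g^6 e_g^1: orbital energy -1.8 × 270 = -486 kJ/mol, and 1 additional pair relative to high-spin adds 252 kJ/mol, giving -234 kJ/mol.
Thus E(LS) − E(HS) = -18 kJ/mol.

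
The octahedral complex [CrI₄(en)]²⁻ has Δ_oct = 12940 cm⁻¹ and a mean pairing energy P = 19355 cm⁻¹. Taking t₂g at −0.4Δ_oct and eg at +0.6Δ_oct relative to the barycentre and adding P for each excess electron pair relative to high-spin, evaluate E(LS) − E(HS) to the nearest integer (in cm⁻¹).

Ligand charges: 4×(-1) from I⁻ and 1×(+0) from en sum to -4; with overall charge -2, Cr is +2.
Cr sits in group 6; removing 2 electrons leaves Cr²⁺ with 6 − 2 = 4 d electrons.
High-spin d⁴ fills as t₂g³ eg¹ with CFSE 3(−0.4) + 1(+0.6) = -0.6Δ_oct = -7764 cm⁻¹.
Low-spin t₂g⁴ eg⁰ gives -1.6Δ_oct = -20704 cm⁻¹, but forming 1 extra pair costs 1P = 19355 cm⁻¹, so E(LS) = -20704 + 19355 = -1349 cm⁻¹.
Thus E(LS) − E(HS) = 6415 cm⁻¹.

6415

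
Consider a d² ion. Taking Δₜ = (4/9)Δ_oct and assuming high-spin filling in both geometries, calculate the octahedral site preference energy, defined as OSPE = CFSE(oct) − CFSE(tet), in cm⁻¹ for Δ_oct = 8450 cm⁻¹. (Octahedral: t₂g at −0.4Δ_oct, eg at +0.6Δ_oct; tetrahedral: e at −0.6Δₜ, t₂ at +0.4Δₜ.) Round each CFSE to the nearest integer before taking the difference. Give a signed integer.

Octahedral (high-spin): t₂g² eg⁰, CFSE = 2(−0.4) + 0(+0.6) = -0.8Δ_oct = -0.8 × 8450 = -6760 cm⁻¹.
Tetrahedral: e² t₂⁰, CFSE = 2(−0.6) + 0(+0.4) = -1.2Δₜ = -1.2 × (4/9) × 8450 = -4507 cm⁻¹.
OSPE = -6760 − (-4507) = -2253 cm⁻¹.

-2253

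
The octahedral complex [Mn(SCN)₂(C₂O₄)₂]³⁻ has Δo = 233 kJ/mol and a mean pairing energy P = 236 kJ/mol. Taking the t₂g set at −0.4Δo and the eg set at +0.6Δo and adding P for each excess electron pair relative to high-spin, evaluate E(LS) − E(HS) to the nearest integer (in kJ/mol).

Ligand charges: 2×(-1) from SCN⁻ and 2×(-2) from C₂O₄²⁻ sum to -6; with overall charge -3, Mn is +3.
Group 7 minus oxidation state +3 gives a d⁴ configuration for Mn³⁺.
High-spin d⁴ fills as t₂g³ eg¹ with CFSE 3(−0.4) + 1(+0.6) = -0.6Δo = -140 kJ/mol.
Low-spin t₂g⁴ eg⁰ gives -1.6Δo = -373 kJ/mol, but forming 1 extra pair costs 1P = 236 kJ/mol, so E(LS) = -373 + 236 = -137 kJ/mol.
Thus E(LS) − E(HS) = 3 kJ/mol.

3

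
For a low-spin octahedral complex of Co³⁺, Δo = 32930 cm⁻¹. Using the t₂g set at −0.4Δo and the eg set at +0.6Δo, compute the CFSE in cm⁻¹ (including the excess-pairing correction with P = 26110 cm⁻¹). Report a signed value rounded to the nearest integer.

-26812

Co is in group 9, so Co³⁺ is d⁶ (9 − 3 = 6).
Configuration: t₂g⁶ eg⁰.
The orbital stabilization is -2.4Δo = -2.4 × 32930 = -79032 cm⁻¹.
Pairing penalty: 3 pairs vs 1 in the high-spin reference → 2 extra × P = 52220 cm⁻¹.
Net CFSE = -79032 + 52220 = -26812 cm⁻¹.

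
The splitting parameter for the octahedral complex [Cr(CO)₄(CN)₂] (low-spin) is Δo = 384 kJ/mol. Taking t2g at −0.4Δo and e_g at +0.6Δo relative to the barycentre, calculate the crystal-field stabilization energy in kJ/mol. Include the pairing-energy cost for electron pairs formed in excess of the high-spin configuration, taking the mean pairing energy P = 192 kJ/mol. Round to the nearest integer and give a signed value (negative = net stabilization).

Ligand charges: 4×(+0) from CO and 2×(-1) from CN⁻ sum to -2; with overall charge +0, Cr is +2.
Cr sits in group 6; removing 2 electrons leaves Cr²⁺ with 6 − 2 = 4 d electrons.
Configuration: t2g^4 e_g^0.
CFSE(orbital) = 4×(-0.4Δo) + 0×(0.6Δo) = -1.6Δo; with Δo = 384 kJ/mol that is -614 kJ/mol.
High-spin d⁴ would be t2g^3 e_g^1 with 0 pairs; low-spin has 1, so 1 excess pair costs +1P = +192 kJ/mol.
Net CFSE = -614 + 192 = -422 kJ/mol.

-422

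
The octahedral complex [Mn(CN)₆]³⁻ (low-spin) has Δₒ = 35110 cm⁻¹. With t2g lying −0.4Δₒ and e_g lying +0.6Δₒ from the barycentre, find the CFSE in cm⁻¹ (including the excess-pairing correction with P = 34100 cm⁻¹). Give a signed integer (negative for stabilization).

Each CN⁻ contributes -1; 6 × (-1) = -6. With overall charge -3, Mn is in the +3 oxidation state.
Mn sits in group 7; removing 3 electrons leaves Mn³⁺ with 7 − 3 = 4 d electrons.
Electron filling gives t2g^4 e_g^0.
Orbital CFSE = 4(-0.4) + 0(0.6) = -1.6Δₒ = -1.6 × 35110 = -56176 cm⁻¹.
Relative to high-spin t2g^3 e_g^1 (0 paired), the low-spin configuration has 1 additional pair, contributing +1 × 34100 = +34100 cm⁻¹.
Overall CFSE = -56176 + 34100 = -22076 cm⁻¹.

-22076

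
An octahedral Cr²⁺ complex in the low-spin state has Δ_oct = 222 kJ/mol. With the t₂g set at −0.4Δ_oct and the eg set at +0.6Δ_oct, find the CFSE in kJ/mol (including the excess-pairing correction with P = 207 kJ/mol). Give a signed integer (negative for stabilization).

-148

Cr is in group 6, so Cr²⁺ is d⁴ (6 − 2 = 4).
Configuration: t₂g⁴ eg⁰.
CFSE(orbital) = 4×(-0.4Δ_oct) + 0×(0.6Δ_oct) = -1.6Δ_oct; with Δ_oct = 222 kJ/mol that is -355 kJ/mol.
High-spin d⁴ would be t₂g³ eg¹ with 0 pairs; low-spin has 1, so 1 excess pair costs +1P = +207 kJ/mol.
Combining: -355 + 207 = -148 kJ/mol.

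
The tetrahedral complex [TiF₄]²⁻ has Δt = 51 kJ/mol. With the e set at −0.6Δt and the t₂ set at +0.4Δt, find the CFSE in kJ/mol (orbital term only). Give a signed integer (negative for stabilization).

-61

Each F⁻ contributes -1; 4 × (-1) = -4. With overall charge -2, Ti is in the +2 oxidation state.
Ti is in group 4, so Ti²⁺ is d² (4 − 2 = 2).
Tetrahedral splitting is small, so the complex is high-spin.
The d² electrons fill as e² t₂⁰.
CFSE(orbital) = 2×(-0.6Δt) + 0×(0.4Δt) = -1.2Δt; with Δt = 51 kJ/mol that is -61 kJ/mol.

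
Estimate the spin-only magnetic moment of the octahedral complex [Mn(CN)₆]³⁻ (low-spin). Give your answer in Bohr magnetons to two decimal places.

Each CN⁻ contributes -1; 6 × (-1) = -6. With overall charge -3, Mn is in the +3 oxidation state.
Group 7 minus oxidation state +3 gives a d⁴ configuration for Mn³⁺.
Configuration: t₂g⁴ eg⁰ → 2 unpaired electrons.
μ(spin-only) = √[2(2+2)] = √8 ≈ 2.83 Bohr magnetons.

2.83 Bohr magnetons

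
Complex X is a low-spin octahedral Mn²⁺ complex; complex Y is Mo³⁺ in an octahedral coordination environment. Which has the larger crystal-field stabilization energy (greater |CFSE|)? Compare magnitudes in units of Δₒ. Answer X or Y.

X: Mn is in group 7, so Mn²⁺ is d⁵ (7 − 2 = 5); t2g^5 e_g^0, CFSE = -2.0Δₒ.
Y: Mo sits in group 6; removing 3 electrons leaves Mo³⁺ with 6 − 3 = 3 d electrons; t₂g³ eg⁰, CFSE = -1.2Δₒ.
So X has the larger |CFSE|.

X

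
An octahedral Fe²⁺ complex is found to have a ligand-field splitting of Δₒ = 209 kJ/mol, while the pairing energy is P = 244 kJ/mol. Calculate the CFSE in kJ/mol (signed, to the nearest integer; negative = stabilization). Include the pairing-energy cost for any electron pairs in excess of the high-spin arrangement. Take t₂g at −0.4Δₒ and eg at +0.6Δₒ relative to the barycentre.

Fe²⁺: group 8, so d-count = 8 − 2 = 6.
With Δₒ < P the complex is high-spin.
That gives t₂g⁴ eg².
Orbital CFSE = -0.4Δₒ = -0.4 × 209 = -84 kJ/mol.
High-spin has no excess pairs, so no pairing correction applies.

-84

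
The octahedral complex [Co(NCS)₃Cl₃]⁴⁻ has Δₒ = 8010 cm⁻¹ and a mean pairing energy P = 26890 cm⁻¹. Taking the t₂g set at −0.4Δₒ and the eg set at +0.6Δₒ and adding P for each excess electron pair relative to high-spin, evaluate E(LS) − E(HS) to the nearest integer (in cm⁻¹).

18880

Ligand charges: 3×(-1) from NCS⁻ and 3×(-1) from Cl⁻ sum to -6; with overall charge -4, Co is +2.
Group 9 minus oxidation state +2 gives a d⁷ configuration for Co²⁺.
High-spin: t₂g⁵ eg², CFSE = -0.8Δₒ = -6408 cm⁻¹.
Low-spin: t₂g⁶ eg¹, orbital CFSE = -1.8Δₒ = -14418 cm⁻¹; plus 1 excess pair × P = +26890 cm⁻¹; total 12472 cm⁻¹.
The difference is 12472 − (-6408) = 18880 cm⁻¹, so high-spin lies lower.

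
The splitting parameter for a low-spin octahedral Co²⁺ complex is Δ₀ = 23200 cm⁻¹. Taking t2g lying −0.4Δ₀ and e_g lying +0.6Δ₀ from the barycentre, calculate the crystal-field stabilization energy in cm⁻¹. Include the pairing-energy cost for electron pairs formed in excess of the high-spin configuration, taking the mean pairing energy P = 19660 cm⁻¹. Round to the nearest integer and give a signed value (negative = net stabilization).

Co²⁺: group 9, so d-count = 9 − 2 = 7.
Electron filling gives t2g^6 e_g^1.
Orbital CFSE = 6(-0.4) + 1(0.6) = -1.8Δ₀ = -1.8 × 23200 = -41760 cm⁻¹.
Pairing penalty: 3 pairs vs 2 in the high-spin reference → 1 extra × P = 19660 cm⁻¹.
Overall CFSE = -41760 + 19660 = -22100 cm⁻¹.

-22100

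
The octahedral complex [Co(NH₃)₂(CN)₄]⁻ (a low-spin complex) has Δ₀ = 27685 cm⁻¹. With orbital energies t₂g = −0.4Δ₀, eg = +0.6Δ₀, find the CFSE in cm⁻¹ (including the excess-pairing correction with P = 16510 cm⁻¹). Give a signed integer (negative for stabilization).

-33424

Ligand charges: 2×(+0) from NH₃ and 4×(-1) from CN⁻ sum to -4; with overall charge -1, Co is +3.
Co is in group 9, so Co³⁺ is d⁶ (9 − 3 = 6).
Electron filling gives t₂g⁶ eg⁰.
The orbital stabilization is -2.4Δ₀ = -2.4 × 27685 = -66444 cm⁻¹.
Pairing penalty: 3 pairs vs 1 in the high-spin reference → 2 extra × P = 33020 cm⁻¹.
Net CFSE = -66444 + 33020 = -33424 cm⁻¹.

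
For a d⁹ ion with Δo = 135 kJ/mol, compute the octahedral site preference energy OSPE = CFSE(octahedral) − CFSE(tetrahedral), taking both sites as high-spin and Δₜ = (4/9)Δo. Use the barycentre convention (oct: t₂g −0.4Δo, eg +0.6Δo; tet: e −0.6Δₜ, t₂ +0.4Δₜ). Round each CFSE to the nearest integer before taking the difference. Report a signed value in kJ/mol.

-57

Octahedral (high-spin): t2g^6 e_g^3, CFSE = 6(−0.4) + 3(+0.6) = -0.6Δo = -0.6 × 135 = -81 kJ/mol.
Tetrahedral e^4 t2^5 gives -0.4Δₜ = -0.4 × (4/9) × 135 = -24 kJ/mol.
Subtracting, OSPE = -81 − (-24) = -57 kJ/mol.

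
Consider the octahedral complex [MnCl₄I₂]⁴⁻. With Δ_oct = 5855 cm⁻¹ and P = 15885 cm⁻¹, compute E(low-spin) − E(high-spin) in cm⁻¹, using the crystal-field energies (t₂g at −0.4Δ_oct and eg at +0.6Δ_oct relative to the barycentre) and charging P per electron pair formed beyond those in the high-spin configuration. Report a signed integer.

20060

Ligand charges: 4×(-1) from Cl⁻ and 2×(-1) from I⁻ sum to -6; with overall charge -4, Mn is +2.
Mn sits in group 7; removing 2 electrons leaves Mn²⁺ with 7 − 2 = 5 d electrons.
High-spin d⁵ fills as t₂g³ eg² with CFSE 3(−0.4) + 2(+0.6) = 0.0Δ_oct = 0 cm⁻¹.
Low-spin: t₂g⁵ eg⁰, orbital CFSE = -2.0Δ_oct = -11710 cm⁻¹; plus 2 excess pairs × P = +31770 cm⁻¹; total 20060 cm⁻¹.
The difference is 20060 − (0) = 20060 cm⁻¹, so high-spin lies lower.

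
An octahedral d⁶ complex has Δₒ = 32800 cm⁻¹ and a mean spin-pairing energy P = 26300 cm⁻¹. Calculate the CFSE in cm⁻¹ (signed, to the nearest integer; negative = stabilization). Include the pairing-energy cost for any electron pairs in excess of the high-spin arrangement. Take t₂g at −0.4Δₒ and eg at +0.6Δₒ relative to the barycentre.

-26120

With Δₒ > P the complex is low-spin.
Configuration: t₂g⁶ eg⁰.
Orbital CFSE = -2.4Δₒ = -2.4 × 32800 = -78720 cm⁻¹.
Excess pairs vs high-spin: 3 − 1 = 2; pairing cost = +52600 cm⁻¹.
Net CFSE = -78720 + 52600 = -26120 cm⁻¹.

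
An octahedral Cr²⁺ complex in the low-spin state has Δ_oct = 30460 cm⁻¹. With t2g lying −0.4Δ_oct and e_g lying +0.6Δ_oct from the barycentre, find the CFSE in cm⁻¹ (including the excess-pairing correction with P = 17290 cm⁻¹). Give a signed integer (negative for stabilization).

Group 6 minus oxidation state +2 gives a d⁴ configuration for Cr²⁺.
Electron filling gives t2g^4 e_g^0.
The orbital stabilization is -1.6Δ_oct = -1.6 × 30460 = -48736 cm⁻¹.
Relative to high-spin t2g^3 e_g^1 (0 paired), the low-spin configuration has 1 additional pair, contributing +1 × 17290 = +17290 cm⁻¹.
Net CFSE = -48736 + 17290 = -31446 cm⁻¹.

-31446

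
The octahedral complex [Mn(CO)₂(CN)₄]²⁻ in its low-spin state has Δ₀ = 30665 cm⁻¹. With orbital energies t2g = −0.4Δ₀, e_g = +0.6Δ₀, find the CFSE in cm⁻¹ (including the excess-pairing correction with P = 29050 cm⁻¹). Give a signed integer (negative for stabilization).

-3230

Ligand charges: 2×(+0) from CO and 4×(-1) from CN⁻ sum to -4; with overall charge -2, Mn is +2.
Mn is in group 7, so Mn²⁺ is d⁵ (7 − 2 = 5).
Configuration: t2g^5 e_g^0.
The orbital stabilization is -2.0Δ₀ = -2.0 × 30665 = -61330 cm⁻¹.
High-spin d⁵ would be t2g^3 e_g^2 with 0 pairs; low-spin has 2, so 2 excess pairs cost +2P = +58100 cm⁻¹.
Net CFSE = -61330 + 58100 = -3230 cm⁻¹.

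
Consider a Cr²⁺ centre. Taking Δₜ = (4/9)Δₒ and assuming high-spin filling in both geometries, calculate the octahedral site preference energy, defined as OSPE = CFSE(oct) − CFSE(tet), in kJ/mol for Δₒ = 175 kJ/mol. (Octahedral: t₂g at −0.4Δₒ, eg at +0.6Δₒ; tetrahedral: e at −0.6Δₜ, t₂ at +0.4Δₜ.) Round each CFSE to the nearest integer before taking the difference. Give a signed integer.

Cr is in group 6, so Cr²⁺ is d⁴ (6 − 2 = 4).
Octahedral (high-spin): t2g^3 e_g^1, CFSE = 3(−0.4) + 1(+0.6) = -0.6Δₒ = -0.6 × 175 = -105 kJ/mol.
In a tetrahedral site the filling is e^2 t2^2: CFSE(tet) = -0.4Δₜ = -0.4 × (4/9)(175) = -31 kJ/mol.
OSPE = CFSE(oct) − CFSE(tet) = -105 − (-31) = -74 kJ/mol.

-74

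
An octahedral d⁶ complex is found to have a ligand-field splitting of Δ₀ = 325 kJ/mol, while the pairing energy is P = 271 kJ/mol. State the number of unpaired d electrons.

Δ₀ > P, so pairing is preferred: the ground state is low-spin.
Configuration: t₂g⁶ eg⁰.
Unpaired electrons: 0.

0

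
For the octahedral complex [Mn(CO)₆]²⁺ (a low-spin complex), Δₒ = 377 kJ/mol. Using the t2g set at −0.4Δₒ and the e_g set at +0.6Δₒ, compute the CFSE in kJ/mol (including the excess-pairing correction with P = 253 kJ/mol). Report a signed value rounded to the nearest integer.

-248

CO is neutral, so the +2 overall charge sits on Mn: oxidation state +2.
Mn is in group 7, so Mn²⁺ is d⁵ (7 − 2 = 5).
Configuration: t2g^5 e_g^0.
Orbital CFSE = 5(-0.4) + 0(0.6) = -2.0Δₒ = -2.0 × 377 = -754 kJ/mol.
Pairing penalty: 2 pairs vs 0 in the high-spin reference → 2 extra × P = 506 kJ/mol.
Net CFSE = -754 + 506 = -248 kJ/mol.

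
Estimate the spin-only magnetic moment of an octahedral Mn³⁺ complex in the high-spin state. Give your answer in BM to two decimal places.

Group 7 minus oxidation state +3 gives a d⁴ configuration for Mn³⁺.
Configuration: t2g^3 e_g^1 → 4 unpaired electrons.
μ(spin-only) = √[4(4+2)] = √24 ≈ 4.90 BM.

4.90 BM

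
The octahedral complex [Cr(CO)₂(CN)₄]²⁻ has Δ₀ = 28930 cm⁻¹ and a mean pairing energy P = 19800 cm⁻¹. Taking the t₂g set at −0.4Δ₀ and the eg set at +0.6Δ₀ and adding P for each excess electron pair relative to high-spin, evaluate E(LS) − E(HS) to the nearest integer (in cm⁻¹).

Ligand charges: 2×(+0) from CO and 4×(-1) from CN⁻ sum to -4; with overall charge -2, Cr is +2.
Cr is in group 6, so Cr²⁺ is d⁴ (6 − 2 = 4).
High-spin: t₂g³ eg¹, CFSE = -0.6Δ₀ = -17358 cm⁻¹.
Low-spin: t₂g⁴ eg⁰, orbital CFSE = -1.6Δ₀ = -46288 cm⁻¹; plus 1 excess pair × P = +19800 cm⁻¹; total -26488 cm⁻¹.
E(LS) − E(HS) = -26488 − (-17358) = -9130 cm⁻¹.

-9130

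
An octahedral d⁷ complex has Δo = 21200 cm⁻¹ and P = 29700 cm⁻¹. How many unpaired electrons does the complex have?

Here Δo < P (21200 < 29700), so the high-spin state is favoured.
Filling d⁷ accordingly: t2g^5 e_g^2.
Unpaired electrons: 3.

3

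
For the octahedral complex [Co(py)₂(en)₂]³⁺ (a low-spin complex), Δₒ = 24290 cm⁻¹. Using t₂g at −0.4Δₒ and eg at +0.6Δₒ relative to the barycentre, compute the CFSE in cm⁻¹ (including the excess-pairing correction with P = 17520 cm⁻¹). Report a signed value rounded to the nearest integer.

-23256

Ligand charges: 2×(+0) from py and 2×(+0) from en sum to +0; with overall charge +3, Co is +3.
Co³⁺: group 9, so d-count = 9 − 3 = 6.
The d⁶ electrons fill as t₂g⁶ eg⁰.
The orbital stabilization is -2.4Δₒ = -2.4 × 24290 = -58296 cm⁻¹.
Pairing penalty: 3 pairs vs 1 in the high-spin reference → 2 extra × P = 35040 cm⁻¹.
Overall CFSE = -58296 + 35040 = -23256 cm⁻¹.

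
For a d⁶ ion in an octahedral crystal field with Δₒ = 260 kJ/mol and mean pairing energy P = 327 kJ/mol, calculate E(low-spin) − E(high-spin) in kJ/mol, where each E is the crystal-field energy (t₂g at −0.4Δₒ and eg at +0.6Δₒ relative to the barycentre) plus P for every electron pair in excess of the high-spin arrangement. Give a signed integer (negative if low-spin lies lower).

134

High-spin d⁶ fills as t₂g⁴ eg² with CFSE 4(−0.4) + 2(+0.6) = -0.4Δₒ = -104 kJ/mol.
Low-spin: t₂g⁶ eg⁰, orbital CFSE = -2.4Δₒ = -624 kJ/mol; plus 2 excess pairs × P = +654 kJ/mol; total 30 kJ/mol.
The difference is 30 − (-104) = 134 kJ/mol, so high-spin lies lower.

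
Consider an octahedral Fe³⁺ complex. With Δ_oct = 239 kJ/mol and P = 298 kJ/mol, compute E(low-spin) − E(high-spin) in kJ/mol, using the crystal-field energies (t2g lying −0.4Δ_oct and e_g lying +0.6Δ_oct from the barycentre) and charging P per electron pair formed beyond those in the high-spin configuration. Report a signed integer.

Group 8 minus oxidation state +3 gives a d⁵ configuration for Fe³⁺.
High-spin d⁵ fills as t2g^3 e_g^2 with CFSE 3(−0.4) + 2(+0.6) = 0.0Δ_oct = 0 kJ/mol.
Low-spin t2g^5 e_g^0 gives -2.0Δ_oct = -478 kJ/mol, but forming 2 extra pairs costs 2P = 596 kJ/mol, so E(LS) = -478 + 596 = 118 kJ/mol.
Thus E(LS) − E(HS) = 118 kJ/mol.

118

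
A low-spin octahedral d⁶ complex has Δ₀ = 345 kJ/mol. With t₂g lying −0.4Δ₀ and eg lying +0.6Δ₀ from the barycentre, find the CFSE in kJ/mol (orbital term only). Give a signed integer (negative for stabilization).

-828

Configuration: t₂g⁶ eg⁰.
Orbital CFSE = 6(-0.4) + 0(0.6) = -2.4Δ₀ = -2.4 × 345 = -828 kJ/mol.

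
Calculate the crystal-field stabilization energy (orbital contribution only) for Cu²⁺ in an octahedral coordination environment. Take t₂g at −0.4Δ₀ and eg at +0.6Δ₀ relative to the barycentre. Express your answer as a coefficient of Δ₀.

Cu sits in group 11; removing 2 electrons leaves Cu²⁺ with 11 − 2 = 9 d electrons.
For octahedral d⁹ the high- and low-spin configurations coincide.
Configuration: t₂g⁶ eg³.
CFSE = 6(-0.4Δ₀) + 3(0.6Δ₀) = -2.4Δ₀ + 1.8Δ₀ = -0.6Δ₀.

-0.6 Δ₀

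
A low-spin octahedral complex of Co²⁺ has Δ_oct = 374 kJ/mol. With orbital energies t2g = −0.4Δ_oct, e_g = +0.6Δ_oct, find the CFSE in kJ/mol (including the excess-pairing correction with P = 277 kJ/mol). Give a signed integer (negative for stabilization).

Co²⁺: group 9, so d-count = 9 − 2 = 7.
Configuration: t2g^6 e_g^1.
Orbital CFSE = 6(-0.4) + 1(0.6) = -1.8Δ_oct = -1.8 × 374 = -673 kJ/mol.
Pairing penalty: 3 pairs vs 2 in the high-spin reference → 1 extra × P = 277 kJ/mol.
Net CFSE = -673 + 277 = -396 kJ/mol.

-396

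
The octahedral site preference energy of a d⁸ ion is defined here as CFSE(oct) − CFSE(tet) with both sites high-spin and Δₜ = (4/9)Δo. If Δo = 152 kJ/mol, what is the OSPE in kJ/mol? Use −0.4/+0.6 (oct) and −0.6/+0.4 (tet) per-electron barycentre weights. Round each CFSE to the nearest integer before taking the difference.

-128

Octahedral (high-spin): t2g^6 e_g^2, CFSE = 6(−0.4) + 2(+0.6) = -1.2Δo = -1.2 × 152 = -182 kJ/mol.
In a tetrahedral site the filling is e^4 t2^4: CFSE(tet) = -0.8Δₜ = -0.8 × (4/9)(152) = -54 kJ/mol.
OSPE = CFSE(oct) − CFSE(tet) = -182 − (-54) = -128 kJ/mol.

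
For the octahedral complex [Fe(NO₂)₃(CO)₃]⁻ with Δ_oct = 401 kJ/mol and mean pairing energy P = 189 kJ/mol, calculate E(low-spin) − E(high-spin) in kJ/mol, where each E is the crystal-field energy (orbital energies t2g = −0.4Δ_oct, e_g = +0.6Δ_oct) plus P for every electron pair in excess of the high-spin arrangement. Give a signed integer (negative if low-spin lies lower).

-424

Ligand charges: 3×(-1) from NO₂⁻ and 3×(+0) from CO sum to -3; with overall charge -1, Fe is +2.
Fe sits in group 8; removing 2 electrons leaves Fe²⁺ with 8 − 2 = 6 d electrons.
High-spin: t2g^4 e_g^2, CFSE = -0.4Δ_oct = -160 kJ/mol.
For low-spin the configuration is t2g^6 e_g^0: orbital energy -2.4 × 401 = -962 kJ/mol, and 2 additional pairs relative to high-spin add 378 kJ/mol, giving -584 kJ/mol.
E(LS) − E(HS) = -584 − (-160) = -424 kJ/mol.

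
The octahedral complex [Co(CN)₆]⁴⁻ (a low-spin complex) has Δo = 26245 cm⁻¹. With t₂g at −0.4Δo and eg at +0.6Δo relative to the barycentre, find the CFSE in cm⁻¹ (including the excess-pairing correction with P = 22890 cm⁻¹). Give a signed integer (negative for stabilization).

Each CN⁻ contributes -1; 6 × (-1) = -6. With overall charge -4, Co is in the +2 oxidation state.
Co²⁺: group 9, so d-count = 9 − 2 = 7.
Configuration: t₂g⁶ eg¹.
The orbital stabilization is -1.8Δo = -1.8 × 26245 = -47241 cm⁻¹.
Relative to high-spin t₂g⁵ eg² (2 paired), the low-spin configuration has 1 additional pair, contributing +1 × 22890 = +22890 cm⁻¹.
Combining: -47241 + 22890 = -24351 cm⁻¹.

-24351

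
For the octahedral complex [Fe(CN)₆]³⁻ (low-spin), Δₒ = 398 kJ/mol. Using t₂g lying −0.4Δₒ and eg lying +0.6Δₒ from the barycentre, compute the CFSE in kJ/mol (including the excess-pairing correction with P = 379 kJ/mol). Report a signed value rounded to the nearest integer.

-38

Each CN⁻ contributes -1; 6 × (-1) = -6. With overall charge -3, Fe is in the +3 oxidation state.
Fe sits in group 8; removing 3 electrons leaves Fe³⁺ with 8 − 3 = 5 d electrons.
Configuration: t₂g⁵ eg⁰.
The orbital stabilization is -2.0Δₒ = -2.0 × 398 = -796 kJ/mol.
Pairing penalty: 2 pairs vs 0 in the high-spin reference → 2 extra × P = 758 kJ/mol.
Combining: -796 + 758 = -38 kJ/mol.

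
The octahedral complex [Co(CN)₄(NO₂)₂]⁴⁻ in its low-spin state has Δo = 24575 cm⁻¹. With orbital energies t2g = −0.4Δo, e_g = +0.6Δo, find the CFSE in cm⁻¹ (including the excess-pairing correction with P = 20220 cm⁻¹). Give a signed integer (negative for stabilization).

Ligand charges: 4×(-1) from CN⁻ and 2×(-1) from NO₂⁻ sum to -6; with overall charge -4, Co is +2.
Co is in group 9, so Co²⁺ is d⁷ (9 − 2 = 7).
Configuration: t2g^6 e_g^1.
The orbital stabilization is -1.8Δo = -1.8 × 24575 = -44235 cm⁻¹.
High-spin d⁷ would be t2g^5 e_g^2 with 2 pairs; low-spin has 3, so 1 excess pair costs +1P = +20220 cm⁻¹.
Overall CFSE = -44235 + 20220 = -24015 cm⁻¹.

-24015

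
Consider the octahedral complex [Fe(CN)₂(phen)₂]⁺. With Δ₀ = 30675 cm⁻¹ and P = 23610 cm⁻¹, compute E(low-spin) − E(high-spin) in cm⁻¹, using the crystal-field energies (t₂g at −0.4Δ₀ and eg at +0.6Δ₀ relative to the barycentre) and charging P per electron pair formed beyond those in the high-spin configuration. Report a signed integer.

Ligand charges: 2×(-1) from CN⁻ and 2×(+0) from phen sum to -2; with overall charge +1, Fe is +3.
Group 8 minus oxidation state +3 gives a d⁵ configuration for Fe³⁺.
In the high-spin limit (t₂g³ eg²) the orbital term is 0.0Δ₀ = 0 cm⁻¹, with no excess pairing.
For low-spin the configuration is t₂g⁵ eg⁰: orbital energy -2.0 × 30675 = -61350 cm⁻¹, and 2 additional pairs relative to high-spin add 47220 cm⁻¹, giving -14130 cm⁻¹.
E(LS) − E(HS) = -14130 − (0) = -14130 cm⁻¹.

-14130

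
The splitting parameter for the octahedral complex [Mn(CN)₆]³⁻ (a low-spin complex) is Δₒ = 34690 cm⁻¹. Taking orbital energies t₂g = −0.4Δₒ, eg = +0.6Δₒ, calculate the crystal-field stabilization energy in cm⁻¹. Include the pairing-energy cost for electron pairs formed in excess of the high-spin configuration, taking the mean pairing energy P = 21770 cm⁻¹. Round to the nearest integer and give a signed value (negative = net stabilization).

Each CN⁻ contributes -1; 6 × (-1) = -6. With overall charge -3, Mn is in the +3 oxidation state.
Mn³⁺: group 7, so d-count = 7 − 3 = 4.
Electron filling gives t₂g⁴ eg⁰.
Orbital CFSE = 4(-0.4) + 0(0.6) = -1.6Δₒ = -1.6 × 34690 = -55504 cm⁻¹.
High-spin d⁴ would be t₂g³ eg¹ with 0 pairs; low-spin has 1, so 1 excess pair costs +1P = +21770 cm⁻¹.
Combining: -55504 + 21770 = -33734 cm⁻¹.

-33734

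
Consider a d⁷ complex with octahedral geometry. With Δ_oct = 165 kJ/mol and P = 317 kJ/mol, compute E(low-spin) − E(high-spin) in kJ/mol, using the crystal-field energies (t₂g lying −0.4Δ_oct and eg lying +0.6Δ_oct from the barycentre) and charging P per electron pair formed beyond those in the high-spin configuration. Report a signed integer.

High-spin: t₂g⁵ eg², CFSE = -0.8Δ_oct = -132 kJ/mol.
For low-spin the configuration is t₂g⁶ eg¹: orbital energy -1.8 × 165 = -297 kJ/mol, and 1 additional pair relative to high-spin adds 317 kJ/mol, giving 20 kJ/mol.
Thus E(LS) − E(HS) = 152 kJ/mol.

152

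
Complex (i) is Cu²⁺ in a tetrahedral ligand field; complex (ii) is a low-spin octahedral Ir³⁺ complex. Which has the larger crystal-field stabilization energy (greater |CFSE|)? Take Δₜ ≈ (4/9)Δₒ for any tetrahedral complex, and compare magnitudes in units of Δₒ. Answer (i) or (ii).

(ii)

(i): Cu is in group 11, so Cu²⁺ is d⁹ (11 − 2 = 9); Tetrahedral fields are weak (Δₜ ≈ 4/9 Δₒ), so electrons fill high-spin; e⁴ t₂⁵, CFSE = -0.4Δₜ ≈ -0.18Δₒ.
(ii): Ir³⁺: group 9, so d-count = 9 − 3 = 6; t₂g⁶ eg⁰, CFSE = -2.4Δₒ.
So (ii) has the larger |CFSE|.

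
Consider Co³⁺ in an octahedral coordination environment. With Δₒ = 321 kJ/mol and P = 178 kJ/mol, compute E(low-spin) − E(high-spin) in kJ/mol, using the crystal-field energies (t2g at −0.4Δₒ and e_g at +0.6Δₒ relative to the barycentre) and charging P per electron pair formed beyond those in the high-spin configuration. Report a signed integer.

Group 9 minus oxidation state +3 gives a d⁶ configuration for Co³⁺.
In the high-spin limit (t2g^4 e_g^2) the orbital term is -0.4Δₒ = -128 kJ/mol, with no excess pairing.
For low-spin the configuration is t2g^6 e_g^0: orbital energy -2.4 × 321 = -770 kJ/mol, and 2 additional pairs relative to high-spin add 356 kJ/mol, giving -414 kJ/mol.
Thus E(LS) − E(HS) = -286 kJ/mol.

-286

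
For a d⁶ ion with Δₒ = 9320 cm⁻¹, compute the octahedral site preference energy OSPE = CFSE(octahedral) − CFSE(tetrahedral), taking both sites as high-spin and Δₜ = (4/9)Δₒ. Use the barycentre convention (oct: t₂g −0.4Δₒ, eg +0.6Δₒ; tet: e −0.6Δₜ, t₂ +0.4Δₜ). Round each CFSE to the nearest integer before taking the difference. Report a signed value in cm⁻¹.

-1243

Octahedral (high-spin): t2g^4 e_g^2, CFSE = 4(−0.4) + 2(+0.6) = -0.4Δₒ = -0.4 × 9320 = -3728 cm⁻¹.
In a tetrahedral site the filling is e^3 t2^3: CFSE(tet) = -0.6Δₜ = -0.6 × (4/9)(9320) = -2485 cm⁻¹.
OSPE = CFSE(oct) − CFSE(tet) = -3728 − (-2485) = -1243 cm⁻¹.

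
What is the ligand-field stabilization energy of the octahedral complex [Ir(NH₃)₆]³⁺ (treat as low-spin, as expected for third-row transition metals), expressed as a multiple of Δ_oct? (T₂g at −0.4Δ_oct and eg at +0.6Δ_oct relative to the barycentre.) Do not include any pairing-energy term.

NH₃ is neutral, so the +3 overall charge sits on Ir: oxidation state +3.
Ir is in group 9, so Ir³⁺ is d⁶ (9 − 3 = 6).
Configuration: t₂g⁶ eg⁰.
CFSE = 6(-0.4Δ_oct) + 0(0.6Δ_oct) = -2.4Δ_oct + 0.0Δ_oct = -2.4Δ_oct.

-2.4 Δ_oct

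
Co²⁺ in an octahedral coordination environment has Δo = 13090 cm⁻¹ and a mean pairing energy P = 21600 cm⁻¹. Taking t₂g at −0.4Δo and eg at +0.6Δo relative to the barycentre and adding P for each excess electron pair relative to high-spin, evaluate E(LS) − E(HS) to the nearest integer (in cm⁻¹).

8510

Co is in group 9, so Co²⁺ is d⁷ (9 − 2 = 7).
High-spin d⁷ fills as t₂g⁵ eg² with CFSE 5(−0.4) + 2(+0.6) = -0.8Δo = -10472 cm⁻¹.
For low-spin the configuration is t₂g⁶ eg¹: orbital energy -1.8 × 13090 = -23562 cm⁻¹, and 1 additional pair relative to high-spin adds 21600 cm⁻¹, giving -1962 cm⁻¹.
The difference is -1962 − (-10472) = 8510 cm⁻¹, so high-spin lies lower.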